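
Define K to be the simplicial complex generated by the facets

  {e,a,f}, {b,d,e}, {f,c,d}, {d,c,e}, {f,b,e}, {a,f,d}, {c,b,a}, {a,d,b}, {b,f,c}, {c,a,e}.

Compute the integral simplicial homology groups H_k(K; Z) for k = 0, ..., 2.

Take the total order a < b < c < d < e < f on the vertex set. Then K (dimension 2) consists of the simplices:

  0-simplices (6): a, b, c, d, e, f
  1-simplices (15): ab, ac, ad, ae, af, bc, bd, be, bf, cd, ce, cf, de, df, ef
  2-simplices (10): abc, abd, ace, adf, aef, bcf, bde, bef, cde, cdf

so the chain groups are C_0 ≅ Z^6, C_1 ≅ Z^15, C_2 ≅ Z^10.

Boundary ∂_1: C_1 → C_0 maps an edge to its endpoints' difference, ∂[p,q] = q − p.
The resulting 6×15 matrix has rank 5, and its Smith normal form has invariant factors (1,1,1,1,1).

∂_2: C_2 → C_1 acts by ∂[p,q,r] = [q,r] − [p,r] + [p,q]. For instance
  ∂cdf = df − cf + cd,
  ∂adf = df − af + ad.
As a 15×10 matrix over Z this has rank 10, with invariant factors (1,1,1,1,1,1,1,1,1,2).

From H_k ≅ ker(∂_k) / im(∂_{k+1}) we obtain:

  H_0: rank C_0 − rank ∂_1 = 6 − 5 = 1, and the invariant factors of ∂_1 are all 1, so H_0 = Z.
  H_1: rank ker ∂_1 − rank ∂_2 = (15 − 5) − 10 = 0, and ∂_2 has invariant factor 2 > 1, so H_1 = Z/2.
  H_2: rank ker ∂_2 − rank ∂_3 = (10 − 10) − 0 = 0, and there is no ∂_3, so H_2 = 0.

(K is a triangulation of the real projective plane RP^2.)

H_0 ≅ Z,  H_1 ≅ Z/2,  H_2 = 0.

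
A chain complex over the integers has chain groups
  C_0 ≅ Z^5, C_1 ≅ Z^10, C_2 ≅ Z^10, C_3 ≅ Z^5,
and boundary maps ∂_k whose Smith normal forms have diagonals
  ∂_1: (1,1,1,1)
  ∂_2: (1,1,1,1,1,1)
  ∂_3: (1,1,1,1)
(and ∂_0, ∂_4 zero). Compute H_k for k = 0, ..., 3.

H_0 ≅ Z,  H_1 = 0,  H_2 = 0,  H_3 ≅ Z.

H_0: b_0 = 5 − 0 − 4 = 1; torsion from ∂_1 factors > 1: none. So H_0 ≅ Z.
H_1: b_1 = 10 − 4 − 6 = 0; torsion from ∂_2 factors > 1: none. So H_1 ≅ 0.
H_2: b_2 = 10 − 6 − 4 = 0; torsion from ∂_3 factors > 1: none. So H_2 ≅ 0.
H_3: b_3 = 5 − 4 − 0 = 1; torsion from ∂_4 factors > 1: none. So H_3 ≅ Z.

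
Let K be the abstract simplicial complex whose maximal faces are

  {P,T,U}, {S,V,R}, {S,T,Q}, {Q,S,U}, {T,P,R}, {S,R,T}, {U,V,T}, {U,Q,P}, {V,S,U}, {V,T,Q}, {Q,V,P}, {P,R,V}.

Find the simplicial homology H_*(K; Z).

H_0 = Z,  H_1 = Z/2,  H_2 = 0.

Order the vertices as P < Q < R < S < T < U < V. Listing each simplex with vertices in this order, K has dimension 2 with simplices:

  0-simplices (7): P, Q, R, S, T, U, V
  1-simplices (18): PQ, PR, PT, PU, PV, QS, QT, QU, QV, RS, RT, RV, ST, SU, SV, TU, TV, UV
  2-simplices (12): PQU, PQV, PRT, PRV, PTU, QST, QSU, QTV, RST, RSV, SUV, TUV

so the chain groups are C_0 ≅ Z^7, C_1 ≅ Z^18, C_2 ≅ Z^12.

∂_1: C_1 → C_0 maps an edge to its endpoints' difference, ∂[p,q] = q − p.
This gives a 7×18 integer matrix of rank 6; reducing to Smith normal form yields diagonal entries (1,1,1,1,1,1).

Boundary ∂_2: C_2 → C_1 maps a triangle to the signed sum of its edges. For instance
  ∂PQU = QU − PU + PQ,
  ∂PRT = RT − PT + PR.
As a 18×12 matrix over Z this has rank 12, with invariant factors (1,1,1,1,1,1,1,1,1,1,1,2).

Reading off H_k = ker ∂_k / im ∂_{k+1}:

  H_0: rank C_0 − rank ∂_1 = 7 − 6 = 1, and the invariant factors of ∂_1 are all 1, so H_0 = Z.
  H_1: rank ker ∂_1 − rank ∂_2 = (18 − 6) − 12 = 0, and ∂_2 has invariant factor 2 > 1, so H_1 = Z/2.
  H_2: rank ker ∂_2 − rank ∂_3 = (12 − 12) − 0 = 0, and there is no ∂_3, so H_2 = 0.

(K is a triangulation of the real projective plane RP^2.)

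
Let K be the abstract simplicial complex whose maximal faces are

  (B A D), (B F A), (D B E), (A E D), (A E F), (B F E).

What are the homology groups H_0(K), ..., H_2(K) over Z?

We work with the vertex ordering A < B < D < E < F. The simplices of K, each written with vertices in increasing order, are:

  0-simplices (5): A, B, D, E, F
  1-simplices (9): AB, AD, AE, AF, BD, BE, BF, DE, EF
  2-simplices (6): ABD, ABF, ADE, AEF, BDE, BEF

so the chain groups are C_0 ≅ Z^5, C_1 ≅ Z^9, C_2 ≅ Z^6.

∂_1: C_1 → C_0 sends each edge [p,q] (with p < q) to q − p. For instance
  ∂BF = F − B.
The 5×9 boundary matrix has rank 4 and Smith normal form diag(1,1,1,1).

The boundary map ∂_2: C_2 → C_1 sends each 2-simplex [p,q,r] to [q,r] − [p,r] + [p,q]. For instance
  ∂AEF = EF − AF + AE,
  ∂BEF = EF − BF + BE.
As a 9×6 matrix over Z this has rank 5, with invariant factors (1,1,1,1,1).

Now H_k = ker ∂_k / im ∂_{k+1}, so:

  H_0: rank C_0 − rank ∂_1 = 5 − 4 = 1, and the invariant factors of ∂_1 are all 1, so H_0 ≅ Z.
  H_1: rank ker ∂_1 − rank ∂_2 = (9 − 4) − 5 = 0, and the invariant factors of ∂_2 are all 1, so H_1 ≅ 0.
  H_2: rank ker ∂_2 − rank ∂_3 = (6 − 5) − 0 = 1, and there is no ∂_3, so H_2 ≅ Z.

(K is a triangulation of the 2-sphere S^2.)

H_0 = Z,  H_1 = 0,  H_2 = Z.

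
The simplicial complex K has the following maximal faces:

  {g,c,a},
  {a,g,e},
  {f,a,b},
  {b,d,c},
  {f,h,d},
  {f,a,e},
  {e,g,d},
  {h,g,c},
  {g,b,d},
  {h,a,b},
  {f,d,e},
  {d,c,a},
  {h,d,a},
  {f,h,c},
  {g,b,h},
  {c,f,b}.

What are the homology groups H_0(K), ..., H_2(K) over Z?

H_0 ≅ Z,  H_1 ≅ Z^2,  H_2 ≅ Z.

Order the vertices as a < b < c < d < e < f < g < h. Listing each simplex with vertices in this order, K has dimension 2 with simplices:

  0-simplices (8): a, b, c, d, e, f, g, h
  1-simplices (24): ab, ac, ad, ae, af, ag, ah, bc, bd, bf, bg, bh, cd, cf, cg, ch, de, df, dg, dh, ef, eg, fh, gh
  2-simplices (16): abf, abh, acd, acg, adh, aef, aeg, bcd, bcf, bdg, bgh, cfh, cgh, def, deg, dfh

so the chain groups are C_0 ≅ Z^8, C_1 ≅ Z^24, C_2 ≅ Z^16.

∂_1: C_1 → C_0 sends each edge [p,q] (with p < q) to q − p.
This gives a 8×24 integer matrix of rank 7; reducing to Smith normal form yields diagonal entries (1,1,1,1,1,1,1).

∂_2: C_2 → C_1 acts by ∂[p,q,r] = [q,r] − [p,r] + [p,q]. For instance
  ∂bcf = cf − bf + bc,
  ∂cgh = gh − ch + cg.
The 24×16 boundary matrix has rank 15 and Smith normal form diag(1,1,1,1,1,1,1,1,1,1,1,1,1,1,1).

From H_k ≅ ker(∂_k) / im(∂_{k+1}) we obtain:

  H_0: rank C_0 − rank ∂_1 = 8 − 7 = 1, and the invariant factors of ∂_1 are all 1, so H_0 ≅ Z.
  H_1: rank ker ∂_1 − rank ∂_2 = (24 − 7) − 15 = 2, and the invariant factors of ∂_2 are all 1, so H_1 ≅ Z^2.
  H_2: rank ker ∂_2 − rank ∂_3 = (16 − 15) − 0 = 1, and there is no ∂_3, so H_2 ≅ Z.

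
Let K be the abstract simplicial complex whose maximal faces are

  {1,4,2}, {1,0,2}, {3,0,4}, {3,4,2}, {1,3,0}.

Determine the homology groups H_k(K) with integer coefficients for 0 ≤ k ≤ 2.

K has 5 vertices, 10 edges, 5 triangles.
rank ∂_0 = 0, rank ∂_1 = 4 ⇒ b_0 = 5 − 0 − 4 = 1; all invariant factors of ∂_1 are 1 so no torsion. So H_0 = Z.
rank ∂_1 = 4, rank ∂_2 = 5 ⇒ b_1 = 10 − 4 − 5 = 1; all invariant factors of ∂_2 are 1 so no torsion. So H_1 = Z.
rank ∂_2 = 5, rank ∂_3 = 0 ⇒ b_2 = 5 − 5 − 0 = 0. So H_2 = 0.

H_0 ≅ Z,  H_1 ≅ Z,  H_2 = 0.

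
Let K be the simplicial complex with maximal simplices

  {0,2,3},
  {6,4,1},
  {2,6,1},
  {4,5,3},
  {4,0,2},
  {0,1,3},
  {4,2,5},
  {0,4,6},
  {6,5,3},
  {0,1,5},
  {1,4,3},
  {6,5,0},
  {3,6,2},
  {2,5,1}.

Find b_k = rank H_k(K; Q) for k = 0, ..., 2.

Order the vertices as 0 < 1 < 2 < 3 < 4 < 5 < 6. Listing each simplex with vertices in this order, K has dimension 2 with simplices:

  0-simplices (7): [0], [1], [2], [3], [4], [5], [6]
  1-simplices (21): [0,1], [0,2], [0,3], [0,4], [0,5], [0,6], [1,2], [1,3], [1,4], [1,5], [1,6], [2,3], [2,4], [2,5], [2,6], [3,4], [3,5], [3,6], [4,5], [4,6], [5,6]
  2-simplices (14): [0,1,3], [0,1,5], [0,2,3], [0,2,4], [0,4,6], [0,5,6], [1,2,5], [1,2,6], [1,3,4], [1,4,6], [2,3,6], [2,4,5], [3,4,5], [3,5,6]

so the chain groups are C_0 ≅ Z^7, C_1 ≅ Z^21, C_2 ≅ Z^14.

Boundary ∂_1: C_1 → C_0 is given by ∂[p,q] = [q] − [p]. For instance
  ∂[1,2] = [2] − [1].
The resulting 7×21 matrix has rank 6, and its Smith normal form has invariant factors (1,1,1,1,1,1).

The boundary map ∂_2: C_2 → C_1 acts by ∂[p,q,r] = [q,r] − [p,r] + [p,q]. For instance
  ∂[3,5,6] = [5,6] − [3,6] + [3,5],
  ∂[0,2,4] = [2,4] − [0,4] + [0,2].
The resulting 21×14 matrix has rank 13, and its Smith normal form has invariant factors (1,1,1,1,1,1,1,1,1,1,1,1,1).

From H_k ≅ ker(∂_k) / im(∂_{k+1}) we obtain:

  H_0: rank C_0 − rank ∂_1 = 7 − 6 = 1, and the invariant factors of ∂_1 are all 1, so H_0 = Z.
  H_1: rank ker ∂_1 − rank ∂_2 = (21 − 6) − 13 = 2, and the invariant factors of ∂_2 are all 1, so H_1 = Z^2.
  H_2: rank ker ∂_2 − rank ∂_3 = (14 − 13) − 0 = 1, and there is no ∂_3, so H_2 = Z.

As a check, the Euler characteristic is 7 − 21 + 14 = 0, which agrees with 1 − 2 + 1 = 0.

Hence the Betti numbers are b_0 = 1, b_1 = 2, b_2 = 1.

b_0 = 1, b_1 = 2, b_2 = 1.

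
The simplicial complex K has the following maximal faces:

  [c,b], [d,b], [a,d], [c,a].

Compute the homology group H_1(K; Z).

Fix the vertex order a < b < c < d and write every simplex with vertices in increasing order. Then dim K = 1 and the simplices of K are:

  0-simplices (4): a, b, c, d
  1-simplices (4): ac, ad, bc, bd

giving chain groups C_0 ≅ Z^4, C_1 ≅ Z^4.

Boundary ∂_1: C_1 → C_0 sends each edge [p,q] (with p < q) to q − p.
The 4×4 boundary matrix has rank 3 and Smith normal form diag(1,1,1).

Computing H_k = (kernel of ∂_k) / (image of ∂_{k+1}):

  H_1: rank ker ∂_1 − rank ∂_2 = (4 − 3) − 0 = 1, and there is no ∂_2, so H_1 = Z.

H_1 ≅ Z.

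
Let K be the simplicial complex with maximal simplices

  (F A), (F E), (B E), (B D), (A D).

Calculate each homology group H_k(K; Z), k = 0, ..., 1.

H_0 = Z,  H_1 = Z.

Order the vertices as A < B < D < E < F. Listing each simplex with vertices in this order, K has dimension 1 with simplices:

  0-simplices (5): A, B, D, E, F
  1-simplices (5): AD, AF, BD, BE, EF

giving chain groups C_0 ≅ Z^5, C_1 ≅ Z^5.

The boundary map ∂_1: C_1 → C_0 sends each edge [p,q] (with p < q) to q − p.
The 5×5 boundary matrix has rank 4 and Smith normal form diag(1,1,1,1).

Now H_k = ker ∂_k / im ∂_{k+1}, so:

  H_0: rank C_0 − rank ∂_1 = 5 − 4 = 1, and the invariant factors of ∂_1 are all 1, so H_0 ≅ Z.
  H_1: rank ker ∂_1 − rank ∂_2 = (5 − 4) − 0 = 1, and there is no ∂_2, so H_1 ≅ Z.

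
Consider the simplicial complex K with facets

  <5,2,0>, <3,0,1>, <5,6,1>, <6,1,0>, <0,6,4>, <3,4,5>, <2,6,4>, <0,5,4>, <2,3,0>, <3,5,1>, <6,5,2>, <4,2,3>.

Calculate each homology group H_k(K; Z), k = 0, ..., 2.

Order the vertices as 0 < 1 < 2 < 3 < 4 < 5 < 6. Listing each simplex with vertices in this order, K has dimension 2 with simplices:

  0-simplices (7): [0], [1], [2], [3], [4], [5], [6]
  1-simplices (18): [0,1], [0,2], [0,3], [0,4], [0,5], [0,6], [1,3], [1,5], [1,6], [2,3], [2,4], [2,5], [2,6], [3,4], [3,5], [4,5], [4,6], [5,6]
  2-simplices (12): [0,1,3], [0,1,6], [0,2,3], [0,2,5], [0,4,5], [0,4,6], [1,3,5], [1,5,6], [2,3,4], [2,4,6], [2,5,6], [3,4,5]

giving chain groups C_0 ≅ Z^7, C_1 ≅ Z^18, C_2 ≅ Z^12.

The boundary map ∂_1: C_1 → C_0 sends each edge [p,q] (with p < q) to q − p. For instance
  ∂[5,6] = [6] − [5].
The 7×18 boundary matrix has rank 6 and Smith normal form diag(1,1,1,1,1,1).

∂_2: C_2 → C_1 sends each 2-simplex [p,q,r] to [q,r] − [p,r] + [p,q]. For instance
  ∂[2,5,6] = [5,6] − [2,6] + [2,5],
  ∂[0,2,3] = [2,3] − [0,3] + [0,2].
This gives a 18×12 integer matrix of rank 12; reducing to Smith normal form yields diagonal entries (1,1,1,1,1,1,1,1,1,1,1,2).

Reading off H_k = ker ∂_k / im ∂_{k+1}:

  H_0: rank C_0 − rank ∂_1 = 7 − 6 = 1, and the invariant factors of ∂_1 are all 1, so H_0 = Z.
  H_1: rank ker ∂_1 − rank ∂_2 = (18 − 6) − 12 = 0, and ∂_2 has invariant factor 2 > 1, so H_1 = Z/2.
  H_2: rank ker ∂_2 − rank ∂_3 = (12 − 12) − 0 = 0, and there is no ∂_3, so H_2 = 0.

As a check, the Euler characteristic is 7 − 18 + 12 = 1, which agrees with 1 − 0 + 0 = 1.

H_0 = Z,  H_1 = Z/2,  H_2 = 0.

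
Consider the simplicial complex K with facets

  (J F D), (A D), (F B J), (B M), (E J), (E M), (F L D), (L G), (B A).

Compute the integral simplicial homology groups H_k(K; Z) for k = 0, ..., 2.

H_0 ≅ Z,  H_1 ≅ Z^2,  H_2 = 0.

Fix the vertex order A < B < D < E < F < G < J < L < M and write every simplex with vertices in increasing order. Then dim K = 2 and the simplices of K are:

  0-simplices (9): A, B, D, E, F, G, J, L, M
  1-simplices (13): AB, AD, BF, BJ, BM, DF, DJ, DL, EJ, EM, FJ, FL, GL
  2-simplices (3): BFJ, DFJ, DFL

so the chain groups are C_0 ≅ Z^9, C_1 ≅ Z^13, C_2 ≅ Z^3.

Boundary ∂_1: C_1 → C_0 maps an edge to its endpoints' difference, ∂[p,q] = q − p. For instance
  ∂BJ = J − B.
As a 9×13 matrix over Z this has rank 8, with invariant factors (1,1,1,1,1,1,1,1).

Boundary ∂_2: C_2 → C_1 maps a triangle to the signed sum of its edges. For instance
  ∂BFJ = FJ − BJ + BF,
  ∂DFL = FL − DL + DF.
The 13×3 boundary matrix has rank 3 and Smith normal form diag(1,1,1).

Computing H_k = (kernel of ∂_k) / (image of ∂_{k+1}):

  H_0: rank C_0 − rank ∂_1 = 9 − 8 = 1, and the invariant factors of ∂_1 are all 1, so H_0 = Z.
  H_1: rank ker ∂_1 − rank ∂_2 = (13 − 8) − 3 = 2, and the invariant factors of ∂_2 are all 1, so H_1 = Z^2.
  H_2: rank ker ∂_2 − rank ∂_3 = (3 − 3) − 0 = 0, and there is no ∂_3, so H_2 = 0.

As a check, the Euler characteristic is 9 − 13 + 3 = -1, which agrees with 1 − 2 + 0 = -1.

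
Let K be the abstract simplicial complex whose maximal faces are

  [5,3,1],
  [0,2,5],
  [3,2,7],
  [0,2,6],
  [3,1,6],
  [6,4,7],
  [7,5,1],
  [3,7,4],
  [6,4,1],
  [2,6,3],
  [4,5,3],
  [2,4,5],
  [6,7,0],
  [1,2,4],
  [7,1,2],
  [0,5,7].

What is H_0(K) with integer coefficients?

H_0 ≅ Z.

K has 8 vertices, 24 edges, 16 triangles.
rank ∂_0 = 0, rank ∂_1 = 7 ⇒ b_0 = 8 − 0 − 7 = 1; all invariant factors of ∂_1 are 1 so no torsion. So H_0 ≅ Z.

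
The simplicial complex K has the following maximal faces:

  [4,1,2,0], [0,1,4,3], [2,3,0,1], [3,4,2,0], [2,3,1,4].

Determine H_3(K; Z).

Fix the vertex order 0 < 1 < 2 < 3 < 4 and write every simplex with vertices in increasing order. Then dim K = 3 and the simplices of K are:

  0-simplices (5): [0], [1], [2], [3], [4]
  1-simplices (10): [0,1], [0,2], [0,3], [0,4], [1,2], [1,3], [1,4], [2,3], [2,4], [3,4]
  2-simplices (10): [0,1,2], [0,1,3], [0,1,4], [0,2,3], [0,2,4], [0,3,4], [1,2,3], [1,2,4], [1,3,4], [2,3,4]
  3-simplices (5): [0,1,2,3], [0,1,2,4], [0,1,3,4], [0,2,3,4], [1,2,3,4]

giving chain groups C_0 ≅ Z^5, C_1 ≅ Z^10, C_2 ≅ Z^10, C_3 ≅ Z^5.

The boundary map ∂_1: C_1 → C_0 is given by ∂[p,q] = [q] − [p]. For instance
  ∂[2,4] = [4] − [2].
The resulting 5×10 matrix has rank 4, and its Smith normal form has invariant factors (1,1,1,1).

∂_2: C_2 → C_1 maps a triangle to the signed sum of its edges. For instance
  ∂[1,3,4] = [3,4] − [1,4] + [1,3],
  ∂[0,2,4] = [2,4] − [0,4] + [0,2].
This gives a 10×10 integer matrix of rank 6; reducing to Smith normal form yields diagonal entries (1,1,1,1,1,1).

The boundary map ∂_3: C_3 → C_2 sends each 3-simplex σ to the alternating sum Σ_i (−1)^i (σ with its i-th vertex removed). For instance
  ∂[0,1,2,3] = [1,2,3] − [0,2,3] + [0,1,3] − [0,1,2],
  ∂[1,2,3,4] = [2,3,4] − [1,3,4] + [1,2,4] − [1,2,3].
The resulting 10×5 matrix has rank 4, and its Smith normal form has invariant factors (1,1,1,1).

From H_k ≅ ker(∂_k) / im(∂_{k+1}) we obtain:

  H_3: rank ker ∂_3 − rank ∂_4 = (5 − 4) − 0 = 1, and there is no ∂_4, so H_3 = Z.

H_3 ≅ Z.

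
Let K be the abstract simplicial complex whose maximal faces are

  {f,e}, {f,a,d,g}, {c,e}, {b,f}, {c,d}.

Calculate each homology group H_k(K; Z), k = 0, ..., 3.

H_0 ≅ Z,  H_1 ≅ Z,  H_2 = 0,  H_3 = 0.

Fix the vertex order a < b < c < d < e < f < g and write every simplex with vertices in increasing order. Then dim K = 3 and the simplices of K are:

  0-simplices (7): a, b, c, d, e, f, g
  1-simplices (10): ad, af, ag, bf, cd, ce, df, dg, ef, fg
  2-simplices (4): adf, adg, afg, dfg
  3-simplices (1): adfg

giving chain groups C_0 ≅ Z^7, C_1 ≅ Z^10, C_2 ≅ Z^4, C_3 ≅ Z^1.

∂_1: C_1 → C_0 is given by ∂[p,q] = [q] − [p]. For instance
  ∂df = f − d.
This gives a 7×10 integer matrix of rank 6; reducing to Smith normal form yields diagonal entries (1,1,1,1,1,1).

∂_2: C_2 → C_1 maps a triangle to the signed sum of its edges. For instance
  ∂dfg = fg − dg + df,
  ∂afg = fg − ag + af.
The 10×4 boundary matrix has rank 3 and Smith normal form diag(1,1,1).

Boundary ∂_3: C_3 → C_2 sends each 3-simplex σ to the alternating sum Σ_i (−1)^i (σ with its i-th vertex removed). For instance
  ∂adfg = dfg − afg + adg − adf.
The 4×1 boundary matrix has rank 1 and Smith normal form diag(1).

From H_k ≅ ker(∂_k) / im(∂_{k+1}) we obtain:

  H_0: rank C_0 − rank ∂_1 = 7 − 6 = 1, and the invariant factors of ∂_1 are all 1, so H_0 = Z.
  H_1: rank ker ∂_1 − rank ∂_2 = (10 − 6) − 3 = 1, and the invariant factors of ∂_2 are all 1, so H_1 = Z.
  H_2: rank ker ∂_2 − rank ∂_3 = (4 − 3) − 1 = 0, and the invariant factors of ∂_3 are all 1, so H_2 = 0.
  H_3: rank ker ∂_3 − rank ∂_4 = (1 − 1) − 0 = 0, and there is no ∂_4, so H_3 = 0.

As a check, the Euler characteristic is 7 − 10 + 4 − 1 = 0, which agrees with 1 − 1 + 0 − 0 = 0.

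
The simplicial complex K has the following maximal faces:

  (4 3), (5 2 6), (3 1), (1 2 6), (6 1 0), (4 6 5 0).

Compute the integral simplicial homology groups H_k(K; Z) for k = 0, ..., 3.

H_0 ≅ Z,  H_1 ≅ Z,  H_2 = 0,  H_3 = 0.

Take the total order 0 < 1 < 2 < 3 < 4 < 5 < 6 on the vertex set. Then K (dimension 3) consists of the simplices:

  0-simplices (7): [0], [1], [2], [3], [4], [5], [6]
  1-simplices (13): [0,1], [0,4], [0,5], [0,6], [1,2], [1,3], [1,6], [2,5], [2,6], [3,4], [4,5], [4,6], [5,6]
  2-simplices (7): [0,1,6], [0,4,5], [0,4,6], [0,5,6], [1,2,6], [2,5,6], [4,5,6]
  3-simplices (1): [0,4,5,6]

so the chain groups are C_0 ≅ Z^7, C_1 ≅ Z^13, C_2 ≅ Z^7, C_3 ≅ Z^1.

Boundary ∂_1: C_1 → C_0 maps an edge to its endpoints' difference, ∂[p,q] = q − p. For instance
  ∂[1,3] = [3] − [1].
The resulting 7×13 matrix has rank 6, and its Smith normal form has invariant factors (1,1,1,1,1,1).

The boundary map ∂_2: C_2 → C_1 maps a triangle to the signed sum of its edges. For instance
  ∂[0,5,6] = [5,6] − [0,6] + [0,5],
  ∂[4,5,6] = [5,6] − [4,6] + [4,5].
The resulting 13×7 matrix has rank 6, and its Smith normal form has invariant factors (1,1,1,1,1,1).

Boundary ∂_3: C_3 → C_2 sends each 3-simplex σ to the alternating sum Σ_i (−1)^i (σ with its i-th vertex removed). For instance
  ∂[0,4,5,6] = [4,5,6] − [0,5,6] + [0,4,6] − [0,4,5].
As a 7×1 matrix over Z this has rank 1, with invariant factors (1).

Computing H_k = (kernel of ∂_k) / (image of ∂_{k+1}):

  H_0: rank C_0 − rank ∂_1 = 7 − 6 = 1, and the invariant factors of ∂_1 are all 1, so H_0 = Z.
  H_1: rank ker ∂_1 − rank ∂_2 = (13 − 6) − 6 = 1, and the invariant factors of ∂_2 are all 1, so H_1 = Z.
  H_2: rank ker ∂_2 − rank ∂_3 = (7 − 6) − 1 = 0, and the invariant factors of ∂_3 are all 1, so H_2 = 0.
  H_3: rank ker ∂_3 − rank ∂_4 = (1 − 1) − 0 = 0, and there is no ∂_4, so H_3 = 0.

As a check, the Euler characteristic is 7 − 13 + 7 − 1 = 0, which agrees with 1 − 1 + 0 − 0 = 0.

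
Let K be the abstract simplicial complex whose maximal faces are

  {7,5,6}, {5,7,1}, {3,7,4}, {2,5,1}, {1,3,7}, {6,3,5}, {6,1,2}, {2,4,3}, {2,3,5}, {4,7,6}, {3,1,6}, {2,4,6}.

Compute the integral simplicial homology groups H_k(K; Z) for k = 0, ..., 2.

H_0 ≅ Z,  H_1 ≅ Z/2,  H_2 = 0.

Order the vertices as 1 < 2 < 3 < 4 < 5 < 6 < 7. Listing each simplex with vertices in this order, K has dimension 2 with simplices:

  0-simplices (7): [1], [2], [3], [4], [5], [6], [7]
  1-simplices (18): [1,2], [1,3], [1,5], [1,6], [1,7], [2,3], [2,4], [2,5], [2,6], [3,4], [3,5], [3,6], [3,7], [4,6], [4,7], [5,6], [5,7], [6,7]
  2-simplices (12): [1,2,5], [1,2,6], [1,3,6], [1,3,7], [1,5,7], [2,3,4], [2,3,5], [2,4,6], [3,4,7], [3,5,6], [4,6,7], [5,6,7]

Hence C_0 ≅ Z^7, C_1 ≅ Z^18, C_2 ≅ Z^12.

The boundary map ∂_1: C_1 → C_0 maps an edge to its endpoints' difference, ∂[p,q] = q − p. For instance
  ∂[1,5] = [5] − [1].
The 7×18 boundary matrix has rank 6 and Smith normal form diag(1,1,1,1,1,1).

∂_2: C_2 → C_1 acts by ∂[p,q,r] = [q,r] − [p,r] + [p,q]. For instance
  ∂[2,3,4] = [3,4] − [2,4] + [2,3],
  ∂[1,3,6] = [3,6] − [1,6] + [1,3].
The 18×12 boundary matrix has rank 12 and Smith normal form diag(1,1,1,1,1,1,1,1,1,1,1,2).

Now H_k = ker ∂_k / im ∂_{k+1}, so:

  H_0: rank C_0 − rank ∂_1 = 7 − 6 = 1, and the invariant factors of ∂_1 are all 1, so H_0 ≅ Z.
  H_1: rank ker ∂_1 − rank ∂_2 = (18 − 6) − 12 = 0, and ∂_2 has invariant factor 2 > 1, so H_1 ≅ Z/2.
  H_2: rank ker ∂_2 − rank ∂_3 = (12 − 12) − 0 = 0, and there is no ∂_3, so H_2 ≅ 0.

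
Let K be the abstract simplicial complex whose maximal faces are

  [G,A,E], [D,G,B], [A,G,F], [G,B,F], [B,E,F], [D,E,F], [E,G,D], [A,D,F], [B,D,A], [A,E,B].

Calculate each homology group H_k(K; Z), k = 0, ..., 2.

H_0 = Z,  H_1 = Z/2,  H_2 = 0.

We work with the vertex ordering A < B < D < E < F < G. The simplices of K, each written with vertices in increasing order, are:

  0-simplices (6): A, B, D, E, F, G
  1-simplices (15): AB, AD, AE, AF, AG, BD, BE, BF, BG, DE, DF, DG, EF, EG, FG
  2-simplices (10): ABD, ABE, ADF, AEG, AFG, BDG, BEF, BFG, DEF, DEG

giving chain groups C_0 ≅ Z^6, C_1 ≅ Z^15, C_2 ≅ Z^10.

Boundary ∂_1: C_1 → C_0 maps an edge to its endpoints' difference, ∂[p,q] = q − p. For instance
  ∂BD = D − B.
This gives a 6×15 integer matrix of rank 5; reducing to Smith normal form yields diagonal entries (1,1,1,1,1).

∂_2: C_2 → C_1 maps a triangle to the signed sum of its edges. For instance
  ∂BDG = DG − BG + BD,
  ∂ADF = DF − AF + AD.
This gives a 15×10 integer matrix of rank 10; reducing to Smith normal form yields diagonal entries (1,1,1,1,1,1,1,1,1,2).

Reading off H_k = ker ∂_k / im ∂_{k+1}:

  H_0: rank C_0 − rank ∂_1 = 6 − 5 = 1, and the invariant factors of ∂_1 are all 1, so H_0 = Z.
  H_1: rank ker ∂_1 − rank ∂_2 = (15 − 5) − 10 = 0, and ∂_2 has invariant factor 2 > 1, so H_1 = Z/2.
  H_2: rank ker ∂_2 − rank ∂_3 = (10 − 10) − 0 = 0, and there is no ∂_3, so H_2 = 0.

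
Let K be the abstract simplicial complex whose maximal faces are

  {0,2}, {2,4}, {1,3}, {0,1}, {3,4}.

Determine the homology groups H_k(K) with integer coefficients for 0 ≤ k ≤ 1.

Fix the vertex order 0 < 1 < 2 < 3 < 4 and write every simplex with vertices in increasing order. Then dim K = 1 and the simplices of K are:

  0-simplices (5): [0], [1], [2], [3], [4]
  1-simplices (5): [0,1], [0,2], [1,3], [2,4], [3,4]

so the chain groups are C_0 ≅ Z^5, C_1 ≅ Z^5.

The boundary map ∂_1: C_1 → C_0 maps an edge to its endpoints' difference, ∂[p,q] = q − p. For instance
  ∂[1,3] = [3] − [1].
The 5×5 boundary matrix has rank 4 and Smith normal form diag(1,1,1,1).

From H_k ≅ ker(∂_k) / im(∂_{k+1}) we obtain:

  H_0: rank C_0 − rank ∂_1 = 5 − 4 = 1, and the invariant factors of ∂_1 are all 1, so H_0 = Z.
  H_1: rank ker ∂_1 − rank ∂_2 = (5 − 4) − 0 = 1, and there is no ∂_2, so H_1 = Z.

H_0 = Z,  H_1 = Z.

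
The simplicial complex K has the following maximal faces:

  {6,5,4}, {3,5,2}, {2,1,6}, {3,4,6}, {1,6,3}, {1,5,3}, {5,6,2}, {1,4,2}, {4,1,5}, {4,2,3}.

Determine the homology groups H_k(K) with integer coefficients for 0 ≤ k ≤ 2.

We work with the vertex ordering 1 < 2 < 3 < 4 < 5 < 6. The simplices of K, each written with vertices in increasing order, are:

  0-simplices (6): [1], [2], [3], [4], [5], [6]
  1-simplices (15): [1,2], [1,3], [1,4], [1,5], [1,6], [2,3], [2,4], [2,5], [2,6], [3,4], [3,5], [3,6], [4,5], [4,6], [5,6]
  2-simplices (10): [1,2,4], [1,2,6], [1,3,5], [1,3,6], [1,4,5], [2,3,4], [2,3,5], [2,5,6], [3,4,6], [4,5,6]

giving chain groups C_0 ≅ Z^6, C_1 ≅ Z^15, C_2 ≅ Z^10.

Boundary ∂_1: C_1 → C_0 maps an edge to its endpoints' difference, ∂[p,q] = q − p. For instance
  ∂[3,5] = [5] − [3].
The 6×15 boundary matrix has rank 5 and Smith normal form diag(1,1,1,1,1).

The boundary map ∂_2: C_2 → C_1 maps a triangle to the signed sum of its edges. For instance
  ∂[1,2,4] = [2,4] − [1,4] + [1,2],
  ∂[1,3,6] = [3,6] − [1,6] + [1,3].
This gives a 15×10 integer matrix of rank 10; reducing to Smith normal form yields diagonal entries (1,1,1,1,1,1,1,1,1,2).

Now H_k = ker ∂_k / im ∂_{k+1}, so:

  H_0: rank C_0 − rank ∂_1 = 6 − 5 = 1, and the invariant factors of ∂_1 are all 1, so H_0 ≅ Z.
  H_1: rank ker ∂_1 − rank ∂_2 = (15 − 5) − 10 = 0, and ∂_2 has invariant factor 2 > 1, so H_1 ≅ Z/2.
  H_2: rank ker ∂_2 − rank ∂_3 = (10 − 10) − 0 = 0, and there is no ∂_3, so H_2 ≅ 0.

As a check, the Euler characteristic is 6 − 15 + 10 = 1, which agrees with 1 − 0 + 0 = 1.

H_0 ≅ Z,  H_1 ≅ Z/2,  H_2 = 0.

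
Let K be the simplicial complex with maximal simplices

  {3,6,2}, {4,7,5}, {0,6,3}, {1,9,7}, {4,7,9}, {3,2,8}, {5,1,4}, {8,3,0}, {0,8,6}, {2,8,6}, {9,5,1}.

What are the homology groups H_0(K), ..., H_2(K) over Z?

H_0 ≅ Z^2,  H_1 ≅ Z,  H_2 ≅ Z.

Order the vertices as 0 < 1 < 2 < 3 < 4 < 5 < 6 < 7 < 8 < 9. Listing each simplex with vertices in this order, K has dimension 2 with simplices:

  0-simplices (10): [0], [1], [2], [3], [4], [5], [6], [7], [8], [9]
  1-simplices (19): [0,3], [0,6], [0,8], [1,4], [1,5], [1,7], [1,9], [2,3], [2,6], [2,8], [3,6], [3,8], [4,5], [4,7], [4,9], [5,7], [5,9], [6,8], [7,9]
  2-simplices (11): [0,3,6], [0,3,8], [0,6,8], [1,4,5], [1,5,9], [1,7,9], [2,3,6], [2,3,8], [2,6,8], [4,5,7], [4,7,9]

Hence C_0 ≅ Z^10, C_1 ≅ Z^19, C_2 ≅ Z^11.

The boundary map ∂_1: C_1 → C_0 sends each edge [p,q] (with p < q) to q − p. For instance
  ∂[2,8] = [8] − [2].
The 10×19 boundary matrix has rank 8 and Smith normal form diag(1,1,1,1,1,1,1,1).

∂_2: C_2 → C_1 maps a triangle to the signed sum of its edges. For instance
  ∂[4,5,7] = [5,7] − [4,7] + [4,5],
  ∂[2,3,6] = [3,6] − [2,6] + [2,3].
The 19×11 boundary matrix has rank 10 and Smith normal form diag(1,1,1,1,1,1,1,1,1,1).

Reading off H_k = ker ∂_k / im ∂_{k+1}:

  H_0: rank C_0 − rank ∂_1 = 10 − 8 = 2, and the invariant factors of ∂_1 are all 1, so H_0 ≅ Z^2.
  H_1: rank ker ∂_1 − rank ∂_2 = (19 − 8) − 10 = 1, and the invariant factors of ∂_2 are all 1, so H_1 ≅ Z.
  H_2: rank ker ∂_2 − rank ∂_3 = (11 − 10) − 0 = 1, and there is no ∂_3, so H_2 ≅ Z.

(K is a triangulation of the disjoint union of the Möbius band and the 2-sphere S^2.)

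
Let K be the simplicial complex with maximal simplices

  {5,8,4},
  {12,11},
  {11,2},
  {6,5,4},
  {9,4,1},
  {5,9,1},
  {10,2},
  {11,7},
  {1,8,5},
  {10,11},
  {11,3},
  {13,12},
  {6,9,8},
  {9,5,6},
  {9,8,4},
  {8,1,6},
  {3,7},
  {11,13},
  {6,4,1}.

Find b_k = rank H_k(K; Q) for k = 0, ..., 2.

b_0 = 2, b_1 = 3, b_2 = 0.

K has 13 vertices, 24 edges, 10 triangles.
rank ∂_0 = 0, rank ∂_1 = 11 ⇒ b_0 = 13 − 0 − 11 = 2; all invariant factors of ∂_1 are 1 so no torsion. So H_0 ≅ Z^2.
rank ∂_1 = 11, rank ∂_2 = 10 ⇒ b_1 = 24 − 11 − 10 = 3; ∂_2 has invariant factor(s) [2] giving torsion. So H_1 ≅ Z^3 × Z/2.
rank ∂_2 = 10, rank ∂_3 = 0 ⇒ b_2 = 10 − 10 − 0 = 0. So H_2 ≅ 0.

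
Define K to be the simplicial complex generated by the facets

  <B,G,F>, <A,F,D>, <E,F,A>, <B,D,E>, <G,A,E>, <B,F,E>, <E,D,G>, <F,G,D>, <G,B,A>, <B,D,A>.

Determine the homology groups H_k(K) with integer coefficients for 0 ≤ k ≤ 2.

H_0 ≅ Z,  H_1 ≅ Z/2,  H_2 = 0.

Fix the vertex order A < B < D < E < F < G and write every simplex with vertices in increasing order. Then dim K = 2 and the simplices of K are:

  0-simplices (6): A, B, D, E, F, G
  1-simplices (15): AB, AD, AE, AF, AG, BD, BE, BF, BG, DE, DF, DG, EF, EG, FG
  2-simplices (10): ABD, ABG, ADF, AEF, AEG, BDE, BEF, BFG, DEG, DFG

Hence C_0 ≅ Z^6, C_1 ≅ Z^15, C_2 ≅ Z^10.

Boundary ∂_1: C_1 → C_0 maps an edge to its endpoints' difference, ∂[p,q] = q − p. For instance
  ∂DG = G − D.
The 6×15 boundary matrix has rank 5 and Smith normal form diag(1,1,1,1,1).

Boundary ∂_2: C_2 → C_1 sends each 2-simplex [p,q,r] to [q,r] − [p,r] + [p,q]. For instance
  ∂BFG = FG − BG + BF,
  ∂BEF = EF − BF + BE.
This gives a 15×10 integer matrix of rank 10; reducing to Smith normal form yields diagonal entries (1,1,1,1,1,1,1,1,1,2).

From H_k ≅ ker(∂_k) / im(∂_{k+1}) we obtain:

  H_0: rank C_0 − rank ∂_1 = 6 − 5 = 1, and the invariant factors of ∂_1 are all 1, so H_0 ≅ Z.
  H_1: rank ker ∂_1 − rank ∂_2 = (15 − 5) − 10 = 0, and ∂_2 has invariant factor 2 > 1, so H_1 ≅ Z/2.
  H_2: rank ker ∂_2 − rank ∂_3 = (10 − 10) − 0 = 0, and there is no ∂_3, so H_2 ≅ 0.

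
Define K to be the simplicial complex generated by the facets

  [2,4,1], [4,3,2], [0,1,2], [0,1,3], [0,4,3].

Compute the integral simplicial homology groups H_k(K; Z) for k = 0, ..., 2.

H_0 ≅ Z,  H_1 ≅ Z,  H_2 = 0.

Order the vertices as 0 < 1 < 2 < 3 < 4. Listing each simplex with vertices in this order, K has dimension 2 with simplices:

  0-simplices (5): [0], [1], [2], [3], [4]
  1-simplices (10): [0,1], [0,2], [0,3], [0,4], [1,2], [1,3], [1,4], [2,3], [2,4], [3,4]
  2-simplices (5): [0,1,2], [0,1,3], [0,3,4], [1,2,4], [2,3,4]

giving chain groups C_0 ≅ Z^5, C_1 ≅ Z^10, C_2 ≅ Z^5.

Boundary ∂_1: C_1 → C_0 is given by ∂[p,q] = [q] − [p]. For instance
  ∂[1,4] = [4] − [1].
The 5×10 boundary matrix has rank 4 and Smith normal form diag(1,1,1,1).

∂_2: C_2 → C_1 acts by ∂[p,q,r] = [q,r] − [p,r] + [p,q]. For instance
  ∂[0,1,3] = [1,3] − [0,3] + [0,1],
  ∂[1,2,4] = [2,4] − [1,4] + [1,2].
This gives a 10×5 integer matrix of rank 5; reducing to Smith normal form yields diagonal entries (1,1,1,1,1).

Now H_k = ker ∂_k / im ∂_{k+1}, so:

  H_0: rank C_0 − rank ∂_1 = 5 − 4 = 1, and the invariant factors of ∂_1 are all 1, so H_0 = Z.
  H_1: rank ker ∂_1 − rank ∂_2 = (10 − 4) − 5 = 1, and the invariant factors of ∂_2 are all 1, so H_1 = Z.
  H_2: rank ker ∂_2 − rank ∂_3 = (5 − 5) − 0 = 0, and there is no ∂_3, so H_2 = 0.

As a check, the Euler characteristic is 5 − 10 + 5 = 0, which agrees with 1 − 1 + 0 = 0.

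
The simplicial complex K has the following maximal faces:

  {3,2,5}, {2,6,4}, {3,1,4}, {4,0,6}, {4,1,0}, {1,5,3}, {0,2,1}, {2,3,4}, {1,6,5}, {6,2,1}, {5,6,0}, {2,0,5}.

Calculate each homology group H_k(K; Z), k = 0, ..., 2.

H_0 ≅ Z,  H_1 ≅ Z/2,  H_2 = 0.

Order the vertices as 0 < 1 < 2 < 3 < 4 < 5 < 6. Listing each simplex with vertices in this order, K has dimension 2 with simplices:

  0-simplices (7): [0], [1], [2], [3], [4], [5], [6]
  1-simplices (18): [0,1], [0,2], [0,4], [0,5], [0,6], [1,2], [1,3], [1,4], [1,5], [1,6], [2,3], [2,4], [2,5], [2,6], [3,4], [3,5], [4,6], [5,6]
  2-simplices (12): [0,1,2], [0,1,4], [0,2,5], [0,4,6], [0,5,6], [1,2,6], [1,3,4], [1,3,5], [1,5,6], [2,3,4], [2,3,5], [2,4,6]

so the chain groups are C_0 ≅ Z^7, C_1 ≅ Z^18, C_2 ≅ Z^12.

∂_1: C_1 → C_0 sends each edge [p,q] (with p < q) to q − p.
This gives a 7×18 integer matrix of rank 6; reducing to Smith normal form yields diagonal entries (1,1,1,1,1,1).

The boundary map ∂_2: C_2 → C_1 acts by ∂[p,q,r] = [q,r] − [p,r] + [p,q]. For instance
  ∂[0,1,4] = [1,4] − [0,4] + [0,1],
  ∂[0,4,6] = [4,6] − [0,6] + [0,4].
The 18×12 boundary matrix has rank 12 and Smith normal form diag(1,1,1,1,1,1,1,1,1,1,1,2).

Computing H_k = (kernel of ∂_k) / (image of ∂_{k+1}):

  H_0: rank C_0 − rank ∂_1 = 7 − 6 = 1, and the invariant factors of ∂_1 are all 1, so H_0 = Z.
  H_1: rank ker ∂_1 − rank ∂_2 = (18 − 6) − 12 = 0, and ∂_2 has invariant factor 2 > 1, so H_1 = Z/2.
  H_2: rank ker ∂_2 − rank ∂_3 = (12 − 12) − 0 = 0, and there is no ∂_3, so H_2 = 0.

(K is a triangulation of the real projective plane RP^2.)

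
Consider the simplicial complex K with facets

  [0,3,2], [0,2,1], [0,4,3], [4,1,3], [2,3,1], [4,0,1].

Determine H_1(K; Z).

H_1 = 0.

We work with the vertex ordering 0 < 1 < 2 < 3 < 4. The simplices of K, each written with vertices in increasing order, are:

  0-simplices (5): [0], [1], [2], [3], [4]
  1-simplices (9): [0,1], [0,2], [0,3], [0,4], [1,2], [1,3], [1,4], [2,3], [3,4]
  2-simplices (6): [0,1,2], [0,1,4], [0,2,3], [0,3,4], [1,2,3], [1,3,4]

giving chain groups C_0 ≅ Z^5, C_1 ≅ Z^9, C_2 ≅ Z^6.

The boundary map ∂_1: C_1 → C_0 is given by ∂[p,q] = [q] − [p]. For instance
  ∂[1,3] = [3] − [1].
The resulting 5×9 matrix has rank 4, and its Smith normal form has invariant factors (1,1,1,1).

∂_2: C_2 → C_1 acts by ∂[p,q,r] = [q,r] − [p,r] + [p,q]. For instance
  ∂[1,3,4] = [3,4] − [1,4] + [1,3],
  ∂[1,2,3] = [2,3] − [1,3] + [1,2].
As a 9×6 matrix over Z this has rank 5, with invariant factors (1,1,1,1,1).

Computing H_k = (kernel of ∂_k) / (image of ∂_{k+1}):

  H_1: rank ker ∂_1 − rank ∂_2 = (9 − 4) − 5 = 0, and the invariant factors of ∂_2 are all 1, so H_1 ≅ 0.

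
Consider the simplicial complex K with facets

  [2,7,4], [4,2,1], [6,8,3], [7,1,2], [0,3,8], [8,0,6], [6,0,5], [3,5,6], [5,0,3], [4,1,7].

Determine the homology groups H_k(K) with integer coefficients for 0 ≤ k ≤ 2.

Order the vertices as 0 < 1 < 2 < 3 < 4 < 5 < 6 < 7 < 8. Listing each simplex with vertices in this order, K has dimension 2 with simplices:

  0-simplices (9): [0], [1], [2], [3], [4], [5], [6], [7], [8]
  1-simplices (15): [0,3], [0,5], [0,6], [0,8], [1,2], [1,4], [1,7], [2,4], [2,7], [3,5], [3,6], [3,8], [4,7], [5,6], [6,8]
  2-simplices (10): [0,3,5], [0,3,8], [0,5,6], [0,6,8], [1,2,4], [1,2,7], [1,4,7], [2,4,7], [3,5,6], [3,6,8]

so the chain groups are C_0 ≅ Z^9, C_1 ≅ Z^15, C_2 ≅ Z^10.

Boundary ∂_1: C_1 → C_0 is given by ∂[p,q] = [q] − [p].
This gives a 9×15 integer matrix of rank 7; reducing to Smith normal form yields diagonal entries (1,1,1,1,1,1,1).

The boundary map ∂_2: C_2 → C_1 maps a triangle to the signed sum of its edges. For instance
  ∂[0,3,8] = [3,8] − [0,8] + [0,3],
  ∂[2,4,7] = [4,7] − [2,7] + [2,4].
As a 15×10 matrix over Z this has rank 8, with invariant factors (1,1,1,1,1,1,1,1).

Now H_k = ker ∂_k / im ∂_{k+1}, so:

  H_0: rank C_0 − rank ∂_1 = 9 − 7 = 2, and the invariant factors of ∂_1 are all 1, so H_0 ≅ Z^2.
  H_1: rank ker ∂_1 − rank ∂_2 = (15 − 7) − 8 = 0, and the invariant factors of ∂_2 are all 1, so H_1 ≅ 0.
  H_2: rank ker ∂_2 − rank ∂_3 = (10 − 8) − 0 = 2, and there is no ∂_3, so H_2 ≅ Z^2.

H_0 ≅ Z^2,  H_1 = 0,  H_2 ≅ Z^2.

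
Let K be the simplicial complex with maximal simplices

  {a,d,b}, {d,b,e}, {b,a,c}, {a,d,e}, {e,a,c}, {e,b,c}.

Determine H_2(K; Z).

We work with the vertex ordering a < b < c < d < e. The simplices of K, each written with vertices in increasing order, are:

  0-simplices (5): a, b, c, d, e
  1-simplices (9): ab, ac, ad, ae, bc, bd, be, ce, de
  2-simplices (6): abc, abd, ace, ade, bce, bde

giving chain groups C_0 ≅ Z^5, C_1 ≅ Z^9, C_2 ≅ Z^6.

The boundary map ∂_1: C_1 → C_0 is given by ∂[p,q] = [q] − [p]. For instance
  ∂bd = d − b.
This gives a 5×9 integer matrix of rank 4; reducing to Smith normal form yields diagonal entries (1,1,1,1).

∂_2: C_2 → C_1 maps a triangle to the signed sum of its edges. For instance
  ∂bde = de − be + bd,
  ∂bce = ce − be + bc.
The resulting 9×6 matrix has rank 5, and its Smith normal form has invariant factors (1,1,1,1,1).

From H_k ≅ ker(∂_k) / im(∂_{k+1}) we obtain:

  H_2: rank ker ∂_2 − rank ∂_3 = (6 − 5) − 0 = 1, and there is no ∂_3, so H_2 = Z.

(K is a triangulation of the 2-sphere S^2.)

H_2 = Z.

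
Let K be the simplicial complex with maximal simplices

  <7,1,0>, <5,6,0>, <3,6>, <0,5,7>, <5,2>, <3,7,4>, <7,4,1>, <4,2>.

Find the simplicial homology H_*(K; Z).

H_0 = Z,  H_1 = Z^2,  H_2 = 0.

K has 8 vertices, 14 edges, 5 triangles.
rank ∂_0 = 0, rank ∂_1 = 7 ⇒ b_0 = 8 − 0 − 7 = 1; all invariant factors of ∂_1 are 1 so no torsion. So H_0 = Z.
rank ∂_1 = 7, rank ∂_2 = 5 ⇒ b_1 = 14 − 7 − 5 = 2; all invariant factors of ∂_2 are 1 so no torsion. So H_1 = Z^2.
rank ∂_2 = 5, rank ∂_3 = 0 ⇒ b_2 = 5 − 5 − 0 = 0. So H_2 = 0.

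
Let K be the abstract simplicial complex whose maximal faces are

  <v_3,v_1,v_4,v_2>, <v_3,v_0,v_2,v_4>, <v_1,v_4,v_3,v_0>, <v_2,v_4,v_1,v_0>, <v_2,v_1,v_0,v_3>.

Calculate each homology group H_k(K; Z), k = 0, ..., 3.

H_0 = Z,  H_1 = 0,  H_2 = 0,  H_3 = Z.

Fix the vertex order v_0 < v_1 < v_2 < v_3 < v_4 and write every simplex with vertices in increasing order. Then dim K = 3 and the simplices of K are:

  0-simplices (5): [v_0], [v_1], [v_2], [v_3], [v_4]
  1-simplices (10): [v_0,v_1], [v_0,v_2], [v_0,v_3], [v_0,v_4], [v_1,v_2], [v_1,v_3], [v_1,v_4], [v_2,v_3], [v_2,v_4], [v_3,v_4]
  2-simplices (10): [v_0,v_1,v_2], [v_0,v_1,v_3], [v_0,v_1,v_4], [v_0,v_2,v_3], [v_0,v_2,v_4], [v_0,v_3,v_4], [v_1,v_2,v_3], [v_1,v_2,v_4], [v_1,v_3,v_4], [v_2,v_3,v_4]
  3-simplices (5): [v_0,v_1,v_2,v_3], [v_0,v_1,v_2,v_4], [v_0,v_1,v_3,v_4], [v_0,v_2,v_3,v_4], [v_1,v_2,v_3,v_4]

Hence C_0 ≅ Z^5, C_1 ≅ Z^10, C_2 ≅ Z^10, C_3 ≅ Z^5.

∂_1: C_1 → C_0 maps an edge to its endpoints' difference, ∂[p,q] = q − p. For instance
  ∂[v_1,v_4] = [v_4] − [v_1].
As a 5×10 matrix over Z this has rank 4, with invariant factors (1,1,1,1).

Boundary ∂_2: C_2 → C_1 acts by ∂[p,q,r] = [q,r] − [p,r] + [p,q]. For instance
  ∂[v_0,v_2,v_3] = [v_2,v_3] − [v_0,v_3] + [v_0,v_2],
  ∂[v_0,v_1,v_4] = [v_1,v_4] − [v_0,v_4] + [v_0,v_1].
The 10×10 boundary matrix has rank 6 and Smith normal form diag(1,1,1,1,1,1).

Boundary ∂_3: C_3 → C_2 sends each 3-simplex σ to the alternating sum Σ_i (−1)^i (σ with its i-th vertex removed). For instance
  ∂[v_0,v_1,v_2,v_3] = [v_1,v_2,v_3] − [v_0,v_2,v_3] + [v_0,v_1,v_3] − [v_0,v_1,v_2],
  ∂[v_0,v_1,v_3,v_4] = [v_1,v_3,v_4] − [v_0,v_3,v_4] + [v_0,v_1,v_4] − [v_0,v_1,v_3].
The resulting 10×5 matrix has rank 4, and its Smith normal form has invariant factors (1,1,1,1).

From H_k ≅ ker(∂_k) / im(∂_{k+1}) we obtain:

  H_0: rank C_0 − rank ∂_1 = 5 − 4 = 1, and the invariant factors of ∂_1 are all 1, so H_0 ≅ Z.
  H_1: rank ker ∂_1 − rank ∂_2 = (10 − 4) − 6 = 0, and the invariant factors of ∂_2 are all 1, so H_1 ≅ 0.
  H_2: rank ker ∂_2 − rank ∂_3 = (10 − 6) − 4 = 0, and the invariant factors of ∂_3 are all 1, so H_2 ≅ 0.
  H_3: rank ker ∂_3 − rank ∂_4 = (5 − 4) − 0 = 1, and there is no ∂_4, so H_3 ≅ Z.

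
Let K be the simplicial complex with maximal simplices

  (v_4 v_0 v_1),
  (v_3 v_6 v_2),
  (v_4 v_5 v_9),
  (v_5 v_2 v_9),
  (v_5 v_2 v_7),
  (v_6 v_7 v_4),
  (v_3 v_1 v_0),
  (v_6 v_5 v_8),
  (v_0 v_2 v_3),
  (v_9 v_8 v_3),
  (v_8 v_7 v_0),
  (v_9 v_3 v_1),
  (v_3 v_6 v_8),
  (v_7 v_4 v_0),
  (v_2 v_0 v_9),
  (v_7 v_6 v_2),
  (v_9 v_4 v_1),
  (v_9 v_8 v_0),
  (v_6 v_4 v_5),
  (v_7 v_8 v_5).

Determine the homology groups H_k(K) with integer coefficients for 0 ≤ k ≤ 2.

H_0 ≅ Z,  H_1 ≅ Z ⊕ Z/2Z,  H_2 = 0.

Order the vertices as v_0 < v_1 < v_2 < v_3 < v_4 < v_5 < v_6 < v_7 < v_8 < v_9. Listing each simplex with vertices in this order, K has dimension 2 with simplices:

  0-simplices (10): [v_0], [v_1], [v_2], [v_3], [v_4], [v_5], [v_6], [v_7], [v_8], [v_9]
  1-simplices (30): (30 of them)
  2-simplices (20): (20 of them)

Hence C_0 ≅ Z^10, C_1 ≅ Z^30, C_2 ≅ Z^20.

The boundary map ∂_1: C_1 → C_0 is given by ∂[p,q] = [q] − [p]. For instance
  ∂[v_1,v_4] = [v_4] − [v_1].
The resulting 10×30 matrix has rank 9, and its Smith normal form has invariant factors (1,1,1,1,1,1,1,1,1).

The boundary map ∂_2: C_2 → C_1 sends each 2-simplex [p,q,r] to [q,r] − [p,r] + [p,q]. For instance
  ∂[v_2,v_5,v_9] = [v_5,v_9] − [v_2,v_9] + [v_2,v_5],
  ∂[v_3,v_8,v_9] = [v_8,v_9] − [v_3,v_9] + [v_3,v_8].
The 30×20 boundary matrix has rank 20 and Smith normal form diag(1,1,1,1,1,1,1,1,1,1,1,1,1,1,1,1,1,1,1,2).

Now H_k = ker ∂_k / im ∂_{k+1}, so:

  H_0: rank C_0 − rank ∂_1 = 10 − 9 = 1, and the invariant factors of ∂_1 are all 1, so H_0 ≅ Z.
  H_1: rank ker ∂_1 − rank ∂_2 = (30 − 9) − 20 = 1, and ∂_2 has invariant factor 2 > 1, so H_1 ≅ Z ⊕ Z/2Z.
  H_2: rank ker ∂_2 − rank ∂_3 = (20 − 20) − 0 = 0, and there is no ∂_3, so H_2 ≅ 0.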